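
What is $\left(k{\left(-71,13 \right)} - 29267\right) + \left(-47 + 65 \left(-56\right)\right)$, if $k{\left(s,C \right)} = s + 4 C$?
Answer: $-32973$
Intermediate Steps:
$\left(k{\left(-71,13 \right)} - 29267\right) + \left(-47 + 65 \left(-56\right)\right) = \left(\left(-71 + 4 \cdot 13\right) - 29267\right) + \left(-47 + 65 \left(-56\right)\right) = \left(\left(-71 + 52\right) - 29267\right) - 3687 = \left(-19 - 29267\right) - 3687 = -29286 - 3687 = -32973$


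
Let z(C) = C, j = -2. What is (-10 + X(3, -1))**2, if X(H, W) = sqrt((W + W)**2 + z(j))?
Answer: (10 - sqrt(2))**2 ≈ 73.716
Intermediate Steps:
X(H, W) = sqrt(-2 + 4*W**2) (X(H, W) = sqrt((W + W)**2 - 2) = sqrt((2*W)**2 - 2) = sqrt(4*W**2 - 2) = sqrt(-2 + 4*W**2))
(-10 + X(3, -1))**2 = (-10 + sqrt(-2 + 4*(-1)**2))**2 = (-10 + sqrt(-2 + 4*1))**2 = (-10 + sqrt(-2 + 4))**2 = (-10 + sqrt(2))**2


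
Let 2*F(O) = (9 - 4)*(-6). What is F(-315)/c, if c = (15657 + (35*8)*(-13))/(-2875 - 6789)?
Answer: 144960/12017 ≈ 12.063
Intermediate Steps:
F(O) = -15 (F(O) = ((9 - 4)*(-6))/2 = (5*(-6))/2 = (½)*(-30) = -15)
c = -12017/9664 (c = (15657 + 280*(-13))/(-9664) = (15657 - 3640)*(-1/9664) = 12017*(-1/9664) = -12017/9664 ≈ -1.2435)
F(-315)/c = -15/(-12017/9664) = -15*(-9664/12017) = 144960/12017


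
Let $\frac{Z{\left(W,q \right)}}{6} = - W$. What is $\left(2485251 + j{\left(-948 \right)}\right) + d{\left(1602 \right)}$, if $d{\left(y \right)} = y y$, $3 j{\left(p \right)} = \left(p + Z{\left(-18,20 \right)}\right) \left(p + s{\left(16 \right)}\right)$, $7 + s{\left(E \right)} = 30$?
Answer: $5310655$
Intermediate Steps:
$s{\left(E \right)} = 23$ ($s{\left(E \right)} = -7 + 30 = 23$)
$Z{\left(W,q \right)} = - 6 W$ ($Z{\left(W,q \right)} = 6 \left(- W\right) = - 6 W$)
$j{\left(p \right)} = \frac{\left(23 + p\right) \left(108 + p\right)}{3}$ ($j{\left(p \right)} = \frac{\left(p - -108\right) \left(p + 23\right)}{3} = \frac{\left(p + 108\right) \left(23 + p\right)}{3} = \frac{\left(108 + p\right) \left(23 + p\right)}{3} = \frac{\left(23 + p\right) \left(108 + p\right)}{3}$)
$d{\left(y \right)} = y^{2}$
$\left(2485251 + j{\left(-948 \right)}\right) + d{\left(1602 \right)} = \left(2485251 + \left(828 + \frac{\left(-948\right)^{2}}{3} + \frac{131}{3} \left(-948\right)\right)\right) + 1602^{2} = \left(2485251 + \left(828 + \frac{1}{3} \cdot 898704 - 41396\right)\right) + 2566404 = \left(2485251 + \left(828 + 299568 - 41396\right)\right) + 2566404 = \left(2485251 + 259000\right) + 2566404 = 2744251 + 2566404 = 5310655$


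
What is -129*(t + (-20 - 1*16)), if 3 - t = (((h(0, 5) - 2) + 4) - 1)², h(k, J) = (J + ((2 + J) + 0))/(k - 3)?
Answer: 5418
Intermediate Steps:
h(k, J) = (2 + 2*J)/(-3 + k) (h(k, J) = (J + (2 + J))/(-3 + k) = (2 + 2*J)/(-3 + k))
t = -6 (t = 3 - (((2*(1 + 5)/(-3 + 0) - 2) + 4) - 1)² = 3 - (((2*6/(-3) - 2) + 4) - 1)² = 3 - (((2*(-⅓)*6 - 2) + 4) - 1)² = 3 - (((-4 - 2) + 4) - 1)² = 3 - ((-6 + 4) - 1)² = 3 - (-2 - 1)² = 3 - 1*(-3)² = 3 - 1*9 = 3 - 9 = -6)
-129*(t + (-20 - 1*16)) = -129*(-6 + (-20 - 1*16)) = -129*(-6 + (-20 - 16)) = -129*(-6 - 36) = -129*(-42) = 5418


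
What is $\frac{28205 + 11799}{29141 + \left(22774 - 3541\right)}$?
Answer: $\frac{20002}{24187} \approx 0.82697$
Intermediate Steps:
$\frac{28205 + 11799}{29141 + \left(22774 - 3541\right)} = \frac{40004}{29141 + \left(22774 - 3541\right)} = \frac{40004}{29141 + 19233} = \frac{40004}{48374} = 40004 \cdot \frac{1}{48374} = \frac{20002}{24187}$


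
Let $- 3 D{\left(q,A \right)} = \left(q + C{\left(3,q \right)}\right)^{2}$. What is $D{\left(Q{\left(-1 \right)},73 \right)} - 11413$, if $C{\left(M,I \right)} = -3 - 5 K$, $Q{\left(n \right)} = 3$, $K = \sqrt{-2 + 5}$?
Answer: $-11438$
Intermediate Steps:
$K = \sqrt{3} \approx 1.732$
$C{\left(M,I \right)} = -3 - 5 \sqrt{3}$
$D{\left(q,A \right)} = - \frac{\left(-3 + q - 5 \sqrt{3}\right)^{2}}{3}$ ($D{\left(q,A \right)} = - \frac{\left(q - \left(3 + 5 \sqrt{3}\right)\right)^{2}}{3} = - \frac{\left(-3 + q - 5 \sqrt{3}\right)^{2}}{3}$)
$D{\left(Q{\left(-1 \right)},73 \right)} - 11413 = - \frac{\left(3 - 3 + 5 \sqrt{3}\right)^{2}}{3} - 11413 = - \frac{\left(5 \sqrt{3}\right)^{2}}{3} - 11413 = \left(- \frac{1}{3}\right) 75 - 11413 = -25 - 11413 = -11438$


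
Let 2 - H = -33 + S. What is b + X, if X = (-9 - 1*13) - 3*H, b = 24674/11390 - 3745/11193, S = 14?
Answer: -757355887/9106305 ≈ -83.168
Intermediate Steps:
H = 21 (H = 2 - (-33 + 14) = 2 - 1*(-19) = 2 + 19 = 21)
b = 16680038/9106305 (b = 24674*(1/11390) - 3745*1/11193 = 12337/5695 - 535/1599 = 16680038/9106305 ≈ 1.8317)
X = -85 (X = (-9 - 1*13) - 3*21 = (-9 - 13) - 63 = -22 - 63 = -85)
b + X = 16680038/9106305 - 85 = -757355887/9106305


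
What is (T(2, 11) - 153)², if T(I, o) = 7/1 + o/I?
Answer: 78961/4 ≈ 19740.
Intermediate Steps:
T(I, o) = 7 + o/I (T(I, o) = 7*1 + o/I = 7 + o/I)
(T(2, 11) - 153)² = ((7 + 11/2) - 153)² = (25/2 - 153)² = (-281/2)² = 78961/4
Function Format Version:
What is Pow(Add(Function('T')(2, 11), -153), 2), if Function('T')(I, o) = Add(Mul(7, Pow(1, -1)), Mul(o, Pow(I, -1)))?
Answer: Rational(78961, 4) ≈ 19740.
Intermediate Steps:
Function('T')(I, o) = Add(7, Mul(o, Pow(I, -1))) (Function('T')(I, o) = Add(Mul(7, 1), Mul(o, Pow(I, -1))) = Add(7, Mul(o, Pow(I, -1))))
Pow(Add(Function('T')(2, 11), -153), 2) = Pow(Add(Add(7, Mul(11, Pow(2, -1))), -153), 2) = Pow(Add(Add(7, Mul(11, Rational(1, 2))), -153), 2) = Pow(Add(Add(7, Rational(11, 2)), -153), 2) = Pow(Add(Rational(25, 2), -153), 2) = Pow(Rational(-281, 2), 2) = Rational(78961, 4)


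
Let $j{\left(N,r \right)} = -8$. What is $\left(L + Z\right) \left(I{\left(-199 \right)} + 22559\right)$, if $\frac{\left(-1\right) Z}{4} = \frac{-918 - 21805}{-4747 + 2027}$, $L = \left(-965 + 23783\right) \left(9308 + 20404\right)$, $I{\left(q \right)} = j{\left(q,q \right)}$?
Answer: $\frac{10396428197040507}{680} \approx 1.5289 \cdot 10^{13}$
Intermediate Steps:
$I{\left(q \right)} = -8$
$L = 677968416$ ($L = 22818 \cdot 29712 = 677968416$)
$Z = - \frac{22723}{680}$ ($Z = - 4 \frac{-918 - 21805}{-4747 + 2027} = - 4 \left(- \frac{22723}{-2720}\right) = - 4 \left(\left(-22723\right) \left(- \frac{1}{2720}\right)\right) = \left(-4\right) \frac{22723}{2720} = - \frac{22723}{680} \approx -33.416$)
$\left(L + Z\right) \left(I{\left(-199 \right)} + 22559\right) = \left(677968416 - \frac{22723}{680}\right) \left(-8 + 22559\right) = \frac{461018500157}{680} \cdot 22551 = \frac{10396428197040507}{680}$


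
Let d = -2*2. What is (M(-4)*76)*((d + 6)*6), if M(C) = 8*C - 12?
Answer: -40128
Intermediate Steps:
M(C) = -12 + 8*C
d = -4
(M(-4)*76)*((d + 6)*6) = ((-12 + 8*(-4))*76)*((-4 + 6)*6) = ((-12 - 32)*76)*(2*6) = -44*76*12 = -3344*12 = -40128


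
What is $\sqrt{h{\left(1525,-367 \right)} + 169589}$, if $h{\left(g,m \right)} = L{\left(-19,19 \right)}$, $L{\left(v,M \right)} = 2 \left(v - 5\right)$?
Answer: $\sqrt{169541} \approx 411.75$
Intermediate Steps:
$L{\left(v,M \right)} = -10 + 2 v$ ($L{\left(v,M \right)} = 2 \left(-5 + v\right) = -10 + 2 v$)
$h{\left(g,m \right)} = -48$ ($h{\left(g,m \right)} = -10 + 2 \left(-19\right) = -10 - 38 = -48$)
$\sqrt{h{\left(1525,-367 \right)} + 169589} = \sqrt{-48 + 169589} = \sqrt{169541}$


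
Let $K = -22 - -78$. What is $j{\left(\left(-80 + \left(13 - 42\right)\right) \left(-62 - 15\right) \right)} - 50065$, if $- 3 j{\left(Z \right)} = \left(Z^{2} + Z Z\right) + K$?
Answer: $- \frac{141035149}{3} \approx -4.7012 \cdot 10^{7}$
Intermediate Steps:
$K = 56$ ($K = -22 + 78 = 56$)
$j{\left(Z \right)} = - \frac{56}{3} - \frac{2 Z^{2}}{3}$ ($j{\left(Z \right)} = - \frac{\left(Z^{2} + Z Z\right) + 56}{3} = - \frac{\left(Z^{2} + Z^{2}\right) + 56}{3} = - \frac{2 Z^{2} + 56}{3} = - \frac{56 + 2 Z^{2}}{3} = - \frac{56}{3} - \frac{2 Z^{2}}{3}$)
$j{\left(\left(-80 + \left(13 - 42\right)\right) \left(-62 - 15\right) \right)} - 50065 = \left(- \frac{56}{3} - \frac{2 \left(\left(-80 + \left(13 - 42\right)\right) \left(-62 - 15\right)\right)^{2}}{3}\right) - 50065 = \left(- \frac{56}{3} - \frac{2 \left(\left(-80 + \left(13 - 42\right)\right) \left(-77\right)\right)^{2}}{3}\right) - 50065 = \left(- \frac{56}{3} - \frac{2 \left(\left(-80 - 29\right) \left(-77\right)\right)^{2}}{3}\right) - 50065 = \left(- \frac{56}{3} - \frac{2 \left(\left(-109\right) \left(-77\right)\right)^{2}}{3}\right) - 50065 = \left(- \frac{56}{3} - \frac{2 \cdot 8393^{2}}{3}\right) - 50065 = \left(- \frac{56}{3} - \frac{140884898}{3}\right) - 50065 = - \frac{140884954}{3} - 50065 = - \frac{141035149}{3}$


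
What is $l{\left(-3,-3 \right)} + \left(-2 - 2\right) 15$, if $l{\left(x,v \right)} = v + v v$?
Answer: $-54$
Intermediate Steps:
$l{\left(x,v \right)} = v + v^{2}$
$l{\left(-3,-3 \right)} + \left(-2 - 2\right) 15 = - 3 \left(1 - 3\right) + \left(-2 - 2\right) 15 = \left(-3\right) \left(-2\right) - 60 = 6 - 60 = -54$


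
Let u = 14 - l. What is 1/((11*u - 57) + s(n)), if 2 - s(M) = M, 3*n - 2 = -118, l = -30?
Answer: 3/1403 ≈ 0.0021383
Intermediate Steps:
n = -116/3 (n = ⅔ + (⅓)*(-118) = ⅔ - 118/3 = -116/3 ≈ -38.667)
s(M) = 2 - M
u = 44 (u = 14 - 1*(-30) = 14 + 30 = 44)
1/((11*u - 57) + s(n)) = 1/((11*44 - 57) + (2 - 1*(-116/3))) = 1/((484 - 57) + (2 + 116/3)) = 1/(427 + 122/3) = 1/(1403/3) = 3/1403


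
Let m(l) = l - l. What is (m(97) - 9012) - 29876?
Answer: -38888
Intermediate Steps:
m(l) = 0
(m(97) - 9012) - 29876 = (0 - 9012) - 29876 = -9012 - 29876 = -38888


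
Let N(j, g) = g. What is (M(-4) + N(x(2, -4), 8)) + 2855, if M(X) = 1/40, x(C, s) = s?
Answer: 114521/40 ≈ 2863.0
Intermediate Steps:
M(X) = 1/40
(M(-4) + N(x(2, -4), 8)) + 2855 = (1/40 + 8) + 2855 = 321/40 + 2855 = 114521/40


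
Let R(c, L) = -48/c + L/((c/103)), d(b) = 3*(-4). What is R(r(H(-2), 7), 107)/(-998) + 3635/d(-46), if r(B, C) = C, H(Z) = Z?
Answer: -12762893/41916 ≈ -304.49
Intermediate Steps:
d(b) = -12
R(c, L) = -48/c + 103*L/c (R(c, L) = -48/c + L/((c*(1/103))) = -48/c + L/((c/103)) = -48/c + L*(103/c) = -48/c + 103*L/c)
R(r(H(-2), 7), 107)/(-998) + 3635/d(-46) = ((-48 + 103*107)/7)/(-998) + 3635/(-12) = ((-48 + 11021)/7)*(-1/998) + 3635*(-1/12) = ((⅐)*10973)*(-1/998) - 3635/12 = (10973/7)*(-1/998) - 3635/12 = -10973/6986 - 3635/12 = -12762893/41916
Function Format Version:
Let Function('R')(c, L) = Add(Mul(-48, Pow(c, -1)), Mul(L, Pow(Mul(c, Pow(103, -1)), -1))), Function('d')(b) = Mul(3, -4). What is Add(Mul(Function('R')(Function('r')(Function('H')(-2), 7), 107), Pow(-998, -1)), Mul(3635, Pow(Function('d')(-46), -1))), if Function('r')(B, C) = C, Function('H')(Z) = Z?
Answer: Rational(-12762893, 41916) ≈ -304.49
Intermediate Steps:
Function('d')(b) = -12
Function('R')(c, L) = Add(Mul(-48, Pow(c, -1)), Mul(103, L, Pow(c, -1))) (Function('R')(c, L) = Add(Mul(-48, Pow(c, -1)), Mul(L, Pow(Mul(c, Rational(1, 103)), -1))) = Add(Mul(-48, Pow(c, -1)), Mul(L, Pow(Mul(Rational(1, 103), c), -1))) = Add(Mul(-48, Pow(c, -1)), Mul(L, Mul(103, Pow(c, -1)))) = Add(Mul(-48, Pow(c, -1)), Mul(103, L, Pow(c, -1))))
Add(Mul(Function('R')(Function('r')(Function('H')(-2), 7), 107), Pow(-998, -1)), Mul(3635, Pow(Function('d')(-46), -1))) = Add(Mul(Mul(Pow(7, -1), Add(-48, Mul(103, 107))), Pow(-998, -1)), Mul(3635, Pow(-12, -1))) = Add(Mul(Mul(Rational(1, 7), Add(-48, 11021)), Rational(-1, 998)), Mul(3635, Rational(-1, 12))) = Add(Mul(Mul(Rational(1, 7), 10973), Rational(-1, 998)), Rational(-3635, 12)) = Add(Mul(Rational(10973, 7), Rational(-1, 998)), Rational(-3635, 12)) = Add(Rational(-10973, 6986), Rational(-3635, 12)) = Rational(-12762893, 41916)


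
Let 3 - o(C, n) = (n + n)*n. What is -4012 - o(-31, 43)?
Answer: -317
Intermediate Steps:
o(C, n) = 3 - 2*n² (o(C, n) = 3 - (n + n)*n = 3 - 2*n*n = 3 - 2*n²)
-4012 - o(-31, 43) = -4012 - (3 - 2*43²) = -4012 - (3 - 2*1849) = -4012 - (3 - 3698) = -4012 - 1*(-3695) = -4012 + 3695 = -317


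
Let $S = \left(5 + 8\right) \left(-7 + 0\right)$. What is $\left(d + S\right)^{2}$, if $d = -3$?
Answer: $8836$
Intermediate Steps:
$S = -91$ ($S = 13 \left(-7\right) = -91$)
$\left(d + S\right)^{2} = \left(-3 - 91\right)^{2} = \left(-94\right)^{2} = 8836$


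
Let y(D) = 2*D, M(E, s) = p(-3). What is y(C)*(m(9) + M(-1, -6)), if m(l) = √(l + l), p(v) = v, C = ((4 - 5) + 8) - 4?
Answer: -18 + 18*√2 ≈ 7.4558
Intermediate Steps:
C = 3 (C = (-1 + 8) - 4 = 7 - 4 = 3)
M(E, s) = -3
m(l) = √2*√l (m(l) = √(2*l) = √2*√l)
y(C)*(m(9) + M(-1, -6)) = (2*3)*(√2*√9 - 3) = 6*(√2*3 - 3) = 6*(3*√2 - 3) = 6*(-3 + 3*√2) = -18 + 18*√2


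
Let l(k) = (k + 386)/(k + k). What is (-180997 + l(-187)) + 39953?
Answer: -52750655/374 ≈ -1.4104e+5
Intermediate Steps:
l(k) = (386 + k)/(2*k) (l(k) = (386 + k)/((2*k)) = (386 + k)*(1/(2*k)) = (386 + k)/(2*k))
(-180997 + l(-187)) + 39953 = (-180997 + (1/2)*(386 - 187)/(-187)) + 39953 = (-180997 + (1/2)*(-1/187)*199) + 39953 = (-180997 - 199/374) + 39953 = -67693077/374 + 39953 = -52750655/374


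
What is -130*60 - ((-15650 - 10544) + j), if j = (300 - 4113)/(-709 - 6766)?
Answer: 137491337/7475 ≈ 18394.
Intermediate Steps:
j = 3813/7475 (j = -3813/(-7475) = -3813*(-1/7475) = 3813/7475 ≈ 0.51010)
-130*60 - ((-15650 - 10544) + j) = -130*60 - ((-15650 - 10544) + 3813/7475) = -7800 - (-26194 + 3813/7475) = -7800 - 1*(-195796337/7475) = -7800 + 195796337/7475 = 137491337/7475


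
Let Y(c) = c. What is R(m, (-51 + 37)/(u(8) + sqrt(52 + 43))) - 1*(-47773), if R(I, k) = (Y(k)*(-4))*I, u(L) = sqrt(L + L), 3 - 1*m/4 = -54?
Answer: 3722995/79 + 12768*sqrt(95)/79 ≈ 48702.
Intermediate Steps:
m = 228 (m = 12 - 4*(-54) = 12 + 216 = 228)
u(L) = sqrt(2)*sqrt(L) (u(L) = sqrt(2*L) = sqrt(2)*sqrt(L))
R(I, k) = -4*I*k (R(I, k) = (k*(-4))*I = (-4*k)*I = -4*I*k)
R(m, (-51 + 37)/(u(8) + sqrt(52 + 43))) - 1*(-47773) = -4*228*(-51 + 37)/(sqrt(2)*sqrt(8) + sqrt(52 + 43)) - 1*(-47773) = -4*228*(-14/(sqrt(2)*(2*sqrt(2)) + sqrt(95))) + 47773 = -4*228*(-14/(4 + sqrt(95))) + 47773 = 12768/(4 + sqrt(95)) + 47773 = 47773 + 12768/(4 + sqrt(95))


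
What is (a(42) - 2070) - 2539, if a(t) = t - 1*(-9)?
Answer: -4558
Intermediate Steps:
a(t) = 9 + t (a(t) = t + 9 = 9 + t)
(a(42) - 2070) - 2539 = ((9 + 42) - 2070) - 2539 = (51 - 2070) - 2539 = -2019 - 2539 = -4558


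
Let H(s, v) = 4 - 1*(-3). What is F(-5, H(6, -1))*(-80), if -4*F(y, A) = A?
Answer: 140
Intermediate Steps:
H(s, v) = 7 (H(s, v) = 4 + 3 = 7)
F(y, A) = -A/4
F(-5, H(6, -1))*(-80) = -1/4*7*(-80) = -7/4*(-80) = 140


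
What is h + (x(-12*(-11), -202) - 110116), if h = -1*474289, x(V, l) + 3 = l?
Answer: -584610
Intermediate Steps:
x(V, l) = -3 + l
h = -474289
h + (x(-12*(-11), -202) - 110116) = -474289 + ((-3 - 202) - 110116) = -474289 + (-205 - 110116) = -474289 - 110321 = -584610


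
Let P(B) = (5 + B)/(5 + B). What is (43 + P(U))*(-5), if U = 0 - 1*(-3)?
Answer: -220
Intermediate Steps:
U = 3 (U = 0 + 3 = 3)
P(B) = 1
(43 + P(U))*(-5) = (43 + 1)*(-5) = 44*(-5) = -220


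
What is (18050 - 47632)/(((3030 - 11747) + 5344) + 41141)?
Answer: -14791/18884 ≈ -0.78326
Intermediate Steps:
(18050 - 47632)/(((3030 - 11747) + 5344) + 41141) = -29582/((-8717 + 5344) + 41141) = -29582/(-3373 + 41141) = -29582/37768 = -29582*1/37768 = -14791/18884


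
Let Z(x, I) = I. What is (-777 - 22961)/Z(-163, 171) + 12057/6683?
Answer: -156579307/1142793 ≈ -137.01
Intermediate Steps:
(-777 - 22961)/Z(-163, 171) + 12057/6683 = (-777 - 22961)/171 + 12057/6683 = -23738*1/171 + 12057*(1/6683) = -23738/171 + 12057/6683 = -156579307/1142793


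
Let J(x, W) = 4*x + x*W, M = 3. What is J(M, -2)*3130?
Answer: 18780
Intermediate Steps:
J(x, W) = 4*x + W*x
J(M, -2)*3130 = (3*(4 - 2))*3130 = (3*2)*3130 = 6*3130 = 18780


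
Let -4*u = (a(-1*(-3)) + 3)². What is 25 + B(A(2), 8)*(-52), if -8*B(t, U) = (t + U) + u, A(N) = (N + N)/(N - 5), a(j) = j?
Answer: 59/6 ≈ 9.8333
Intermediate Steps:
A(N) = 2*N/(-5 + N) (A(N) = (2*N)/(-5 + N) = 2*N/(-5 + N))
u = -9 (u = -(-1*(-3) + 3)²/4 = -(3 + 3)²/4 = -¼*6² = -¼*36 = -9)
B(t, U) = 9/8 - U/8 - t/8 (B(t, U) = -((t + U) - 9)/8 = -((U + t) - 9)/8 = -(-9 + U + t)/8 = 9/8 - U/8 - t/8)
25 + B(A(2), 8)*(-52) = 25 + (9/8 - ⅛*8 - 2/(4*(-5 + 2)))*(-52) = 25 + (9/8 - 1 - 2/(4*(-3)))*(-52) = 25 + (9/8 - 1 - 2*(-1)/(4*3))*(-52) = 25 + (9/8 - 1 - ⅛*(-4/3))*(-52) = 25 + (9/8 - 1 + ⅙)*(-52) = 25 + (7/24)*(-52) = 25 - 91/6 = 59/6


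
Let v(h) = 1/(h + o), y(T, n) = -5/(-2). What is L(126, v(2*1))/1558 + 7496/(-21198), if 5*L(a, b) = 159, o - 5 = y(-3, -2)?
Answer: -27511679/82566210 ≈ -0.33321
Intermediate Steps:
y(T, n) = 5/2 (y(T, n) = -5*(-1/2) = 5/2)
o = 15/2 (o = 5 + 5/2 = 15/2 ≈ 7.5000)
v(h) = 1/(15/2 + h) (v(h) = 1/(h + 15/2) = 1/(15/2 + h))
L(a, b) = 159/5 (L(a, b) = (1/5)*159 = 159/5)
L(126, v(2*1))/1558 + 7496/(-21198) = (159/5)/1558 + 7496/(-21198) = (159/5)*(1/1558) + 7496*(-1/21198) = 159/7790 - 3748/10599 = -27511679/82566210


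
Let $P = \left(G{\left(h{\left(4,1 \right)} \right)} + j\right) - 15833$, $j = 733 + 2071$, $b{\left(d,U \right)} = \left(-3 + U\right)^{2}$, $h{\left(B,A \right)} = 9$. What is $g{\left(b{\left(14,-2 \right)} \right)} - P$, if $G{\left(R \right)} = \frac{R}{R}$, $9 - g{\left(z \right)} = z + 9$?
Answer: $13003$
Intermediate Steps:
$g{\left(z \right)} = - z$ ($g{\left(z \right)} = 9 - \left(z + 9\right) = 9 - \left(9 + z\right) = - z$)
$j = 2804$
$G{\left(R \right)} = 1$
$P = -13028$ ($P = \left(1 + 2804\right) - 15833 = 2805 - 15833 = -13028$)
$g{\left(b{\left(14,-2 \right)} \right)} - P = - \left(-3 - 2\right)^{2} - -13028 = - \left(-5\right)^{2} + 13028 = \left(-1\right) 25 + 13028 = -25 + 13028 = 13003$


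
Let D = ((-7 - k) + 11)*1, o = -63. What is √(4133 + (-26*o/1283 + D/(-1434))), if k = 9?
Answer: √13994310996265326/1839822 ≈ 64.298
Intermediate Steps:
D = -5 (D = ((-7 - 1*9) + 11)*1 = ((-7 - 9) + 11)*1 = (-16 + 11)*1 = -5*1 = -5)
√(4133 + (-26*o/1283 + D/(-1434))) = √(4133 + (-26*(-63)/1283 - 5/(-1434))) = √(4133 + (1638*(1/1283) - 5*(-1/1434))) = √(4133 + (1638/1283 + 5/1434)) = √(4133 + 2355307/1839822) = √(7606339633/1839822) = √13994310996265326/1839822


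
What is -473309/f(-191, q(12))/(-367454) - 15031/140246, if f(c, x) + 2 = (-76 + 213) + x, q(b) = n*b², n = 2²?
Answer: -965154067400/9160160267331 ≈ -0.10536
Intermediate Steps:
n = 4
q(b) = 4*b²
f(c, x) = 135 + x (f(c, x) = -2 + ((-76 + 213) + x) = -2 + (137 + x) = 135 + x)
-473309/f(-191, q(12))/(-367454) - 15031/140246 = -473309/(135 + 4*12²)/(-367454) - 15031/140246 = -473309/(135 + 4*144)*(-1/367454) - 15031*1/140246 = -473309/(135 + 576)*(-1/367454) - 15031/140246 = -473309/711*(-1/367454) - 15031/140246 = 473309/261259794 - 15031/140246 = -965154067400/9160160267331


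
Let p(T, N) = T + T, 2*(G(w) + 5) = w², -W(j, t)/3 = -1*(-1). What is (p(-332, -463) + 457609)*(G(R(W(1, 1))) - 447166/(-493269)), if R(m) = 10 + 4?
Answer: 7055410988645/164423 ≈ 4.2910e+7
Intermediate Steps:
W(j, t) = -3 (W(j, t) = -(-3)*(-1) = -3*1 = -3)
R(m) = 14
G(w) = -5 + w²/2
p(T, N) = 2*T
(p(-332, -463) + 457609)*(G(R(W(1, 1))) - 447166/(-493269)) = (2*(-332) + 457609)*((-5 + (½)*14²) - 447166/(-493269)) = (-664 + 457609)*((-5 + (½)*196) - 447166*(-1/493269)) = 456945*((-5 + 98) + 447166/493269) = 456945*(93 + 447166/493269) = 456945*(46321183/493269) = 7055410988645/164423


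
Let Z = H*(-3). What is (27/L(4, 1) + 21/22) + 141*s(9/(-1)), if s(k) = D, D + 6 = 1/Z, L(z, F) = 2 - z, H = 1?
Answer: -9961/11 ≈ -905.54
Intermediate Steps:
Z = -3 (Z = 1*(-3) = -3)
D = -19/3 (D = -6 + 1/(-3) = -6 - 1/3 = -19/3 ≈ -6.3333)
s(k) = -19/3
(27/L(4, 1) + 21/22) + 141*s(9/(-1)) = (27/(2 - 1*4) + 21/22) + 141*(-19/3) = (27/(2 - 4) + 21*(1/22)) - 893 = (27/(-2) + 21/22) - 893 = (27*(-1/2) + 21/22) - 893 = (-27/2 + 21/22) - 893 = -138/11 - 893 = -9961/11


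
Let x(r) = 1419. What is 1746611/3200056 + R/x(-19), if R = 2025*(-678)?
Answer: -1463679481397/1513626488 ≈ -967.00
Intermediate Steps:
R = -1372950
1746611/3200056 + R/x(-19) = 1746611/3200056 - 1372950/1419 = 1746611*(1/3200056) - 1372950*1/1419 = 1746611/3200056 - 457650/473 = -1463679481397/1513626488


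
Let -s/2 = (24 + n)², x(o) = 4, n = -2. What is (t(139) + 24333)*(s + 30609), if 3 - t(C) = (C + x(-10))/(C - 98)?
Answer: 29570839753/41 ≈ 7.2124e+8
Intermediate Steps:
t(C) = 3 - (4 + C)/(-98 + C) (t(C) = 3 - (C + 4)/(C - 98) = 3 - (4 + C)/(-98 + C))
s = -968 (s = -2*(24 - 2)² = -2*22² = -2*484 = -968)
(t(139) + 24333)*(s + 30609) = (2*(-149 + 139)/(-98 + 139) + 24333)*(-968 + 30609) = (2*(-10)/41 + 24333)*29641 = (2*(1/41)*(-10) + 24333)*29641 = (-20/41 + 24333)*29641 = (997633/41)*29641 = 29570839753/41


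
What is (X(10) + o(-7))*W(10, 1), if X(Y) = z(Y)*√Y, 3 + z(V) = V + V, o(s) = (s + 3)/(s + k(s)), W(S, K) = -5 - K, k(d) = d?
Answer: -12/7 - 102*√10 ≈ -324.27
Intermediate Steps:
o(s) = (3 + s)/(2*s) (o(s) = (s + 3)/(s + s) = (3 + s)/((2*s)) = (3 + s)*(1/(2*s)) = (3 + s)/(2*s))
z(V) = -3 + 2*V (z(V) = -3 + (V + V) = -3 + 2*V)
X(Y) = √Y*(-3 + 2*Y) (X(Y) = (-3 + 2*Y)*√Y = √Y*(-3 + 2*Y))
(X(10) + o(-7))*W(10, 1) = (√10*(-3 + 2*10) + (½)*(3 - 7)/(-7))*(-5 - 1*1) = (√10*(-3 + 20) + (½)*(-⅐)*(-4))*(-5 - 1) = (√10*17 + 2/7)*(-6) = (17*√10 + 2/7)*(-6) = (2/7 + 17*√10)*(-6) = -12/7 - 102*√10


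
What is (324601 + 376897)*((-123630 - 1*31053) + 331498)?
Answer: 124035368870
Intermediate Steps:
(324601 + 376897)*((-123630 - 1*31053) + 331498) = 701498*((-123630 - 31053) + 331498) = 701498*(-154683 + 331498) = 701498*176815 = 124035368870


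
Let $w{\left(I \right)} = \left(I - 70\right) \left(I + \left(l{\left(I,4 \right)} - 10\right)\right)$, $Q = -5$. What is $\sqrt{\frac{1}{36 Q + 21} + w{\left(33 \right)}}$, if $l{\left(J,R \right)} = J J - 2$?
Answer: $\frac{i \sqrt{1038290829}}{159} \approx 202.66 i$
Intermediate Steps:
$l{\left(J,R \right)} = -2 + J^{2}$ ($l{\left(J,R \right)} = J^{2} - 2 = -2 + J^{2}$)
$w{\left(I \right)} = \left(-70 + I\right) \left(-12 + I + I^{2}\right)$ ($w{\left(I \right)} = \left(I - 70\right) \left(I + \left(\left(-2 + I^{2}\right) - 10\right)\right) = \left(-70 + I\right) \left(I + \left(\left(-2 + I^{2}\right) - 10\right)\right) = \left(-70 + I\right) \left(I + \left(-12 + I^{2}\right)\right) = \left(-70 + I\right) \left(-12 + I + I^{2}\right)$)
$\sqrt{\frac{1}{36 Q + 21} + w{\left(33 \right)}} = \sqrt{\frac{1}{36 \left(-5\right) + 21} + \left(840 + 33^{3} - 2706 - 69 \cdot 33^{2}\right)} = \sqrt{\frac{1}{-180 + 21} + \left(840 + 35937 - 2706 - 75141\right)} = \sqrt{\frac{1}{-159} + \left(840 + 35937 - 2706 - 75141\right)} = \sqrt{- \frac{1}{159} - 41070} = \sqrt{- \frac{6530131}{159}} = \frac{i \sqrt{1038290829}}{159}$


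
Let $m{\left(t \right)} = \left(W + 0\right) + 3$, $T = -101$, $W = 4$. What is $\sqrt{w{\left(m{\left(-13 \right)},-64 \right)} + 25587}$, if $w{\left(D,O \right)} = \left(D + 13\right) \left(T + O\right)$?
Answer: $\sqrt{22287} \approx 149.29$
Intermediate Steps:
$m{\left(t \right)} = 7$ ($m{\left(t \right)} = \left(4 + 0\right) + 3 = 4 + 3 = 7$)
$w{\left(D,O \right)} = \left(-101 + O\right) \left(13 + D\right)$ ($w{\left(D,O \right)} = \left(D + 13\right) \left(-101 + O\right) = \left(13 + D\right) \left(-101 + O\right) = \left(-101 + O\right) \left(13 + D\right)$)
$\sqrt{w{\left(m{\left(-13 \right)},-64 \right)} + 25587} = \sqrt{\left(-1313 - 707 + 13 \left(-64\right) + 7 \left(-64\right)\right) + 25587} = \sqrt{\left(-1313 - 707 - 832 - 448\right) + 25587} = \sqrt{-3300 + 25587} = \sqrt{22287}$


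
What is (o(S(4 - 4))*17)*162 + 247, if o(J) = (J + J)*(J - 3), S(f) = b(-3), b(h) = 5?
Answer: 55327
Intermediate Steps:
S(f) = 5
o(J) = 2*J*(-3 + J) (o(J) = (2*J)*(-3 + J) = 2*J*(-3 + J))
(o(S(4 - 4))*17)*162 + 247 = ((2*5*(-3 + 5))*17)*162 + 247 = ((2*5*2)*17)*162 + 247 = (20*17)*162 + 247 = 340*162 + 247 = 55080 + 247 = 55327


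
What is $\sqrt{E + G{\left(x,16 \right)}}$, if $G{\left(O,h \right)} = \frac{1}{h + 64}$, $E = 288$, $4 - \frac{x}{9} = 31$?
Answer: $\frac{\sqrt{115205}}{20} \approx 16.971$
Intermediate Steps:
$x = -243$ ($x = 36 - 279 = -243$)
$G{\left(O,h \right)} = \frac{1}{64 + h}$
$\sqrt{E + G{\left(x,16 \right)}} = \sqrt{288 + \frac{1}{64 + 16}} = \sqrt{288 + \frac{1}{80}} = \sqrt{\frac{23041}{80}} = \frac{\sqrt{115205}}{20}$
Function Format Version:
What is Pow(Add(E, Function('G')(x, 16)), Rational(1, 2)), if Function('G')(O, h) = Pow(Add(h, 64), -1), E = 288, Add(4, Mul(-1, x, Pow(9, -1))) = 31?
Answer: Mul(Rational(1, 20), Pow(115205, Rational(1, 2))) ≈ 16.971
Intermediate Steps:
x = -243 (x = Add(36, Mul(-9, 31)) = Add(36, -279) = -243)
Function('G')(O, h) = Pow(Add(64, h), -1)
Pow(Add(E, Function('G')(x, 16)), Rational(1, 2)) = Pow(Add(288, Pow(Add(64, 16), -1)), Rational(1, 2)) = Pow(Add(288, Pow(80, -1)), Rational(1, 2)) = Pow(Add(288, Rational(1, 80)), Rational(1, 2)) = Pow(Rational(23041, 80), Rational(1, 2)) = Mul(Rational(1, 20), Pow(115205, Rational(1, 2)))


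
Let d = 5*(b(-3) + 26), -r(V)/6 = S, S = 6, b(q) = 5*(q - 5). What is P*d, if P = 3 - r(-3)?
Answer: -2730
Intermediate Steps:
b(q) = -25 + 5*q (b(q) = 5*(-5 + q) = -25 + 5*q)
r(V) = -36 (r(V) = -6*6 = -36)
P = 39 (P = 3 - 1*(-36) = 3 + 36 = 39)
d = -70 (d = 5*((-25 + 5*(-3)) + 26) = 5*((-25 - 15) + 26) = 5*(-40 + 26) = 5*(-14) = -70)
P*d = 39*(-70) = -2730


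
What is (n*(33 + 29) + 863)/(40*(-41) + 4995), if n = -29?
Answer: -17/61 ≈ -0.27869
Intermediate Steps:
(n*(33 + 29) + 863)/(40*(-41) + 4995) = (-29*(33 + 29) + 863)/(40*(-41) + 4995) = (-29*62 + 863)/(-1640 + 4995) = (-1798 + 863)/3355 = -935*1/3355 = -17/61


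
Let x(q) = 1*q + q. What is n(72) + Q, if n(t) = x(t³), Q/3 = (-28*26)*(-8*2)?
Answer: 781440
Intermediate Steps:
Q = 34944 (Q = 3*((-28*26)*(-8*2)) = 3*(-728*(-16)) = 3*11648 = 34944)
x(q) = 2*q (x(q) = q + q = 2*q)
n(t) = 2*t³
n(72) + Q = 2*72³ + 34944 = 2*373248 + 34944 = 746496 + 34944 = 781440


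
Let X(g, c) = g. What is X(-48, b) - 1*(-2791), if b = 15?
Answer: 2743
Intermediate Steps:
X(-48, b) - 1*(-2791) = -48 - 1*(-2791) = -48 + 2791 = 2743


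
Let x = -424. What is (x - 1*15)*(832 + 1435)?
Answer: -995213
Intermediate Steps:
(x - 1*15)*(832 + 1435) = (-424 - 1*15)*(832 + 1435) = (-424 - 15)*2267 = -439*2267 = -995213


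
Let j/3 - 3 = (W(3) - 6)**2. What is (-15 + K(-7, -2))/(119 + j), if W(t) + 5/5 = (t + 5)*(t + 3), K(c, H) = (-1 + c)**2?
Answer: 49/5171 ≈ 0.0094759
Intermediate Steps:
W(t) = -1 + (3 + t)*(5 + t) (W(t) = -1 + (t + 5)*(t + 3) = -1 + (5 + t)*(3 + t) = -1 + (3 + t)*(5 + t))
j = 5052 (j = 9 + 3*((14 + 3**2 + 8*3) - 6)**2 = 9 + 3*((14 + 9 + 24) - 6)**2 = 9 + 3*(47 - 6)**2 = 9 + 3*41**2 = 9 + 3*1681 = 9 + 5043 = 5052)
(-15 + K(-7, -2))/(119 + j) = (-15 + (-1 - 7)**2)/(119 + 5052) = (-15 + (-8)**2)/5171 = (-15 + 64)*(1/5171) = 49*(1/5171) = 49/5171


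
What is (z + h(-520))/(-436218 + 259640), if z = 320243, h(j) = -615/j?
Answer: -33305395/18364112 ≈ -1.8136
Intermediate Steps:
(z + h(-520))/(-436218 + 259640) = (320243 - 615/(-520))/(-436218 + 259640) = (320243 - 615*(-1/520))/(-176578) = (320243 + 123/104)*(-1/176578) = (33305395/104)*(-1/176578) = -33305395/18364112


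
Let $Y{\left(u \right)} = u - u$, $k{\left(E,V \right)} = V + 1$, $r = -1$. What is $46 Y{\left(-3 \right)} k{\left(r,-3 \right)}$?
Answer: $0$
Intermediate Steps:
$k{\left(E,V \right)} = 1 + V$
$Y{\left(u \right)} = 0$
$46 Y{\left(-3 \right)} k{\left(r,-3 \right)} = 46 \cdot 0 \left(1 - 3\right) = 0 \left(-2\right) = 0$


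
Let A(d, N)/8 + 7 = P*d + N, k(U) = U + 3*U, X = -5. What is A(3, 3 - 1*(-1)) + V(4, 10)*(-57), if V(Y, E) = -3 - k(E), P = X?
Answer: 2307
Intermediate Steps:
P = -5
k(U) = 4*U
A(d, N) = -56 - 40*d + 8*N (A(d, N) = -56 + 8*(-5*d + N) = -56 + 8*(N - 5*d) = -56 + (-40*d + 8*N) = -56 - 40*d + 8*N)
V(Y, E) = -3 - 4*E
A(3, 3 - 1*(-1)) + V(4, 10)*(-57) = (-56 - 40*3 + 8*(3 - 1*(-1))) + (-3 - 4*10)*(-57) = (-56 - 120 + 8*(3 + 1)) + (-3 - 40)*(-57) = (-56 - 120 + 8*4) - 43*(-57) = (-56 - 120 + 32) + 2451 = -144 + 2451 = 2307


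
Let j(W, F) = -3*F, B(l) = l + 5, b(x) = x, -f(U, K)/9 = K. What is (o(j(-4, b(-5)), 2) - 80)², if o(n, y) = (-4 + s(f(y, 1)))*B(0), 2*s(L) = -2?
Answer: 11025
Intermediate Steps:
f(U, K) = -9*K
s(L) = -1 (s(L) = (½)*(-2) = -1)
B(l) = 5 + l
o(n, y) = -25 (o(n, y) = (-4 - 1)*(5 + 0) = -5*5 = -25)
(o(j(-4, b(-5)), 2) - 80)² = (-25 - 80)² = (-105)² = 11025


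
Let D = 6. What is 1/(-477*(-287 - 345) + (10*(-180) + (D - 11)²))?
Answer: 1/299689 ≈ 3.3368e-6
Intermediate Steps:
1/(-477*(-287 - 345) + (10*(-180) + (D - 11)²)) = 1/(-477*(-287 - 345) + (10*(-180) + (6 - 11)²)) = 1/(-477*(-632) + (-1800 + (-5)²)) = 1/(301464 + (-1800 + 25)) = 1/(301464 - 1775) = 1/299689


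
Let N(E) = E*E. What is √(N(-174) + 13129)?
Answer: √43405 ≈ 208.34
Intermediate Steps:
N(E) = E²
√(N(-174) + 13129) = √((-174)² + 13129) = √(30276 + 13129) = √43405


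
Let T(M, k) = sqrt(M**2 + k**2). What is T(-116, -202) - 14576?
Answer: -14576 + 2*sqrt(13565) ≈ -14343.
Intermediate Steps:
T(-116, -202) - 14576 = sqrt((-116)**2 + (-202)**2) - 14576 = sqrt(13456 + 40804) - 14576 = sqrt(54260) - 14576 = 2*sqrt(13565) - 14576 = -14576 + 2*sqrt(13565)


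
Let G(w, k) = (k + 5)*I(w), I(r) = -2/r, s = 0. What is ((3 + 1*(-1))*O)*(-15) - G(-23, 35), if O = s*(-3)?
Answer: -80/23 ≈ -3.4783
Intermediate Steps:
O = 0 (O = 0*(-3) = 0)
G(w, k) = -2*(5 + k)/w (G(w, k) = (k + 5)*(-2/w) = (5 + k)*(-2/w) = -2*(5 + k)/w)
((3 + 1*(-1))*O)*(-15) - G(-23, 35) = ((3 + 1*(-1))*0)*(-15) - 2*(-5 - 1*35)/(-23) = ((3 - 1)*0)*(-15) - 2*(-1)*(-5 - 35)/23 = (2*0)*(-15) - 2*(-1)*(-40)/23 = 0*(-15) - 1*80/23 = 0 - 80/23 = -80/23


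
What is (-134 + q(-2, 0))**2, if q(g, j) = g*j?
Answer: 17956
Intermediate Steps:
(-134 + q(-2, 0))**2 = (-134 - 2*0)**2 = (-134 + 0)**2 = (-134)**2 = 17956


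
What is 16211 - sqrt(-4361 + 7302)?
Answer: 16211 - sqrt(2941) ≈ 16157.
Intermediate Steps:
16211 - sqrt(-4361 + 7302) = 16211 - sqrt(2941)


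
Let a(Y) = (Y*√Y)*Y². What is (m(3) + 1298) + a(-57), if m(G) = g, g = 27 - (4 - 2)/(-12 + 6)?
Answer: 3976/3 - 185193*I*√57 ≈ 1325.3 - 1.3982e+6*I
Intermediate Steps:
a(Y) = Y^(7/2) (a(Y) = Y^(3/2)*Y² = Y^(7/2))
g = 82/3 (g = 27 - 2/(-6) = 27 - 2*(-1)/6 = 27 - 1*(-⅓) = 27 + ⅓ = 82/3 ≈ 27.333)
m(G) = 82/3
(m(3) + 1298) + a(-57) = (82/3 + 1298) + (-57)^(7/2) = 3976/3 - 185193*I*√57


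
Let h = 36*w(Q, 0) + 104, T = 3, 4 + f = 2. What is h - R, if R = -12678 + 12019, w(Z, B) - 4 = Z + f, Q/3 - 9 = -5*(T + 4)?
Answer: -1973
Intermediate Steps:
f = -2 (f = -4 + 2 = -2)
Q = -78 (Q = 27 + 3*(-5*(3 + 4)) = 27 + 3*(-5*7) = 27 + 3*(-35) = 27 - 105 = -78)
w(Z, B) = 2 + Z (w(Z, B) = 4 + (Z - 2) = 4 + (-2 + Z) = 2 + Z)
R = -659
h = -2632 (h = 36*(2 - 78) + 104 = 36*(-76) + 104 = -2736 + 104 = -2632)
h - R = -2632 - 1*(-659) = -2632 + 659 = -1973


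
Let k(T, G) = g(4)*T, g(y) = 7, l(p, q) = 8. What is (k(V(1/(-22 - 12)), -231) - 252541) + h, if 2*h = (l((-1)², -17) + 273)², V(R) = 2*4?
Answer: -426009/2 ≈ -2.1300e+5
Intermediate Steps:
V(R) = 8
h = 78961/2 (h = (8 + 273)²/2 = (½)*281² = (½)*78961 = 78961/2 ≈ 39481.)
k(T, G) = 7*T
(k(V(1/(-22 - 12)), -231) - 252541) + h = (7*8 - 252541) + 78961/2 = (56 - 252541) + 78961/2 = -252485 + 78961/2 = -426009/2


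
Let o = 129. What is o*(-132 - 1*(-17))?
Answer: -14835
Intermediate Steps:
o*(-132 - 1*(-17)) = 129*(-132 - 1*(-17)) = 129*(-132 + 17) = 129*(-115) = -14835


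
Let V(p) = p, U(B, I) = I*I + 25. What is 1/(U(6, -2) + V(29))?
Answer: 1/58 ≈ 0.017241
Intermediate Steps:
U(B, I) = 25 + I**2 (U(B, I) = I**2 + 25 = 25 + I**2)
1/(U(6, -2) + V(29)) = 1/((25 + (-2)**2) + 29) = 1/((25 + 4) + 29) = 1/(29 + 29) = 1/58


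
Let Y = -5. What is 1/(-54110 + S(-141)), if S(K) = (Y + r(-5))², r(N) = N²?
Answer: -1/53710 ≈ -1.8619e-5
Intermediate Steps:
S(K) = 400 (S(K) = (-5 + (-5)²)² = (-5 + 25)² = 20² = 400)
1/(-54110 + S(-141)) = 1/(-54110 + 400) = 1/(-53710) = -1/53710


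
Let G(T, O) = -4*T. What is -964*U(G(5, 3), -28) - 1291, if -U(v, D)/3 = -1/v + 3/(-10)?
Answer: -2014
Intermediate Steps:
U(v, D) = 9/10 + 3/v (U(v, D) = -3*(-1/v + 3/(-10)) = -3*(-1/v + 3*(-⅒)) = -3*(-1/v - 3/10) = -3*(-3/10 - 1/v) = 9/10 + 3/v)
-964*U(G(5, 3), -28) - 1291 = -964*(9/10 + 3/((-4*5))) - 1291 = -964*(9/10 + 3/(-20)) - 1291 = -964*(9/10 + 3*(-1/20)) - 1291 = -964*(9/10 - 3/20) - 1291 = -964*¾ - 1291 = -723 - 1291 = -2014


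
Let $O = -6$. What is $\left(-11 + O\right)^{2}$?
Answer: $289$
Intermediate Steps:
$\left(-11 + O\right)^{2} = \left(-11 - 6\right)^{2} = \left(-17\right)^{2} = 289$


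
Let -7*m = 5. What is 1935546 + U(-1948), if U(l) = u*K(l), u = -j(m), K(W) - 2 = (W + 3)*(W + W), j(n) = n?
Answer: 51437432/7 ≈ 7.3482e+6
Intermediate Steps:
m = -5/7 (m = -⅐*5 = -5/7 ≈ -0.71429)
K(W) = 2 + 2*W*(3 + W) (K(W) = 2 + (W + 3)*(W + W) = 2 + (3 + W)*(2*W) = 2 + 2*W*(3 + W))
u = 5/7 (u = -1*(-5/7) = 5/7 ≈ 0.71429)
U(l) = 10/7 + 10*l²/7 + 30*l/7 (U(l) = 5*(2 + 2*l² + 6*l)/7 = 10/7 + 10*l²/7 + 30*l/7)
1935546 + U(-1948) = 1935546 + (10/7 + (10/7)*(-1948)² + (30/7)*(-1948)) = 1935546 + (10/7 + (10/7)*3794704 - 58440/7) = 1935546 + (10/7 + 37947040/7 - 58440/7) = 1935546 + 37888610/7 = 51437432/7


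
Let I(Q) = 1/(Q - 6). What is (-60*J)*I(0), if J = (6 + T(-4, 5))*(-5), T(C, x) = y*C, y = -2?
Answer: -700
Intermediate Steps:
T(C, x) = -2*C
I(Q) = 1/(-6 + Q)
J = -70 (J = (6 - 2*(-4))*(-5) = (6 + 8)*(-5) = 14*(-5) = -70)
(-60*J)*I(0) = (-60*(-70))/(-6 + 0) = 4200/(-6) = 4200*(-⅙) = -700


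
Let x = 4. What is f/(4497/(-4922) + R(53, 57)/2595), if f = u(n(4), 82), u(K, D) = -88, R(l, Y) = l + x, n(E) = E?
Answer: 374662640/3796387 ≈ 98.689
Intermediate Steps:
R(l, Y) = 4 + l (R(l, Y) = l + 4 = 4 + l)
f = -88
f/(4497/(-4922) + R(53, 57)/2595) = -88/(4497/(-4922) + (4 + 53)/2595) = -88/(4497*(-1/4922) + 57*(1/2595)) = -88/(-4497/4922 + 19/865) = -88/(-3796387/4257530) = -88*(-4257530/3796387) = 374662640/3796387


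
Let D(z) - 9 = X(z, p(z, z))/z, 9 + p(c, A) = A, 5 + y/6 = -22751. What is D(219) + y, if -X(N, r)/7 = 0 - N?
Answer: -136520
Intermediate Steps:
y = -136536 (y = -30 + 6*(-22751) = -30 - 136506 = -136536)
p(c, A) = -9 + A
X(N, r) = 7*N (X(N, r) = -7*(0 - N) = -(-7)*N = 7*N)
D(z) = 16 (D(z) = 9 + (7*z)/z = 9 + 7 = 16)
D(219) + y = 16 - 136536 = -136520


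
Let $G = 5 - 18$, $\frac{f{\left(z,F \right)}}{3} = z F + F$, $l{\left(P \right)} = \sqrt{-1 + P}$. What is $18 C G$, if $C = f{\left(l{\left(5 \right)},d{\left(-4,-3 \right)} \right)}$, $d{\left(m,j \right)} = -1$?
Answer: $2106$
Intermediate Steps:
$f{\left(z,F \right)} = 3 F + 3 F z$ ($f{\left(z,F \right)} = 3 \left(z F + F\right) = 3 \left(F z + F\right) = 3 \left(F + F z\right) = 3 F + 3 F z$)
$C = -9$ ($C = 3 \left(-1\right) \left(1 + \sqrt{-1 + 5}\right) = 3 \left(-1\right) \left(1 + \sqrt{4}\right) = 3 \left(-1\right) \left(1 + 2\right) = 3 \left(-1\right) 3 = -9$)
$G = -13$
$18 C G = 18 \left(-9\right) \left(-13\right) = \left(-162\right) \left(-13\right) = 2106$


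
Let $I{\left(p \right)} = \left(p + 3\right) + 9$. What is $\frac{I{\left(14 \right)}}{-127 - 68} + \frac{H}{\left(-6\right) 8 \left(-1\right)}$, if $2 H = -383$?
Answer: $- \frac{1979}{480} \approx -4.1229$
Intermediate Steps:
$I{\left(p \right)} = 12 + p$ ($I{\left(p \right)} = \left(3 + p\right) + 9 = 12 + p$)
$H = - \frac{383}{2}$ ($H = \frac{1}{2} \left(-383\right) = - \frac{383}{2} \approx -191.5$)
$\frac{I{\left(14 \right)}}{-127 - 68} + \frac{H}{\left(-6\right) 8 \left(-1\right)} = \frac{12 + 14}{-127 - 68} - \frac{383}{2 \left(-6\right) 8 \left(-1\right)} = \frac{26}{-195} - \frac{383}{2 \left(\left(-48\right) \left(-1\right)\right)} = 26 \left(- \frac{1}{195}\right) - \frac{383}{2 \cdot 48} = - \frac{2}{15} - \frac{383}{96} = - \frac{1979}{480}$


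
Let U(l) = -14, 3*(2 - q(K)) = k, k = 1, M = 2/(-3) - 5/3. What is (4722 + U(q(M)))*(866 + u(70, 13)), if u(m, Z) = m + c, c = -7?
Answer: 4373732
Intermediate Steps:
M = -7/3 (M = 2*(-⅓) - 5*⅓ = -⅔ - 5/3 = -7/3 ≈ -2.3333)
q(K) = 5/3 (q(K) = 2 - ⅓*1 = 2 - ⅓ = 5/3)
u(m, Z) = -7 + m (u(m, Z) = m - 7 = -7 + m)
(4722 + U(q(M)))*(866 + u(70, 13)) = (4722 - 14)*(866 + (-7 + 70)) = 4708*(866 + 63) = 4708*929 = 4373732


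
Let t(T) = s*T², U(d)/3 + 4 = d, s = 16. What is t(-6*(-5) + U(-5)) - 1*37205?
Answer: -37061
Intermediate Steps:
U(d) = -12 + 3*d
t(T) = 16*T²
t(-6*(-5) + U(-5)) - 1*37205 = 16*(-6*(-5) + (-12 + 3*(-5)))² - 1*37205 = 16*(30 + (-12 - 15))² - 37205 = 16*(30 - 27)² - 37205 = 16*3² - 37205 = 16*9 - 37205 = 144 - 37205 = -37061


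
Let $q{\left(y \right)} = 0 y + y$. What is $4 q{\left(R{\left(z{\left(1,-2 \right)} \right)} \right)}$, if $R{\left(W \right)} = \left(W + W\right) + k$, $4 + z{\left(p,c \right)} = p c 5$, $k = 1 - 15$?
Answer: $-168$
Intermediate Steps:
$k = -14$ ($k = 1 - 15 = -14$)
$z{\left(p,c \right)} = -4 + 5 c p$ ($z{\left(p,c \right)} = -4 + p c 5 = -4 + c p 5 = -4 + 5 c p$)
$R{\left(W \right)} = -14 + 2 W$ ($R{\left(W \right)} = \left(W + W\right) - 14 = 2 W - 14 = -14 + 2 W$)
$q{\left(y \right)} = y$ ($q{\left(y \right)} = 0 + y = y$)
$4 q{\left(R{\left(z{\left(1,-2 \right)} \right)} \right)} = 4 \left(-14 + 2 \left(-4 + 5 \left(-2\right) 1\right)\right) = 4 \left(-14 + 2 \left(-4 - 10\right)\right) = 4 \left(-14 + 2 \left(-14\right)\right) = 4 \left(-14 - 28\right) = 4 \left(-42\right) = -168$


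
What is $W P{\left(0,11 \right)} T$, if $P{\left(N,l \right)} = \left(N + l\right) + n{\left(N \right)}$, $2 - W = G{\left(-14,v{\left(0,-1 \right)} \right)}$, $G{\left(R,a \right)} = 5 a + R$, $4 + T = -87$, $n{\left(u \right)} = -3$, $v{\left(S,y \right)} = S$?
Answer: $-11648$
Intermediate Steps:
$T = -91$ ($T = -4 - 87 = -91$)
$G{\left(R,a \right)} = R + 5 a$
$W = 16$ ($W = 2 - \left(-14 + 5 \cdot 0\right) = 2 - \left(-14 + 0\right) = 2 - -14 = 2 + 14 = 16$)
$P{\left(N,l \right)} = -3 + N + l$ ($P{\left(N,l \right)} = \left(N + l\right) - 3 = -3 + N + l$)
$W P{\left(0,11 \right)} T = 16 \left(-3 + 0 + 11\right) \left(-91\right) = 16 \cdot 8 \left(-91\right) = 128 \left(-91\right) = -11648$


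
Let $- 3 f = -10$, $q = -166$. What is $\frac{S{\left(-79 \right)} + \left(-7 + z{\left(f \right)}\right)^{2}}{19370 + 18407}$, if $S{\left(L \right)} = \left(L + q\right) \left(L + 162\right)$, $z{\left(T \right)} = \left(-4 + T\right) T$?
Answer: $- \frac{1640246}{3059937} \approx -0.53604$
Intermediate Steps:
$f = \frac{10}{3}$ ($f = \left(- \frac{1}{3}\right) \left(-10\right) = \frac{10}{3} \approx 3.3333$)
$z{\left(T \right)} = T \left(-4 + T\right)$
$S{\left(L \right)} = \left(-166 + L\right) \left(162 + L\right)$ ($S{\left(L \right)} = \left(L - 166\right) \left(L + 162\right) = \left(-166 + L\right) \left(162 + L\right)$)
$\frac{S{\left(-79 \right)} + \left(-7 + z{\left(f \right)}\right)^{2}}{19370 + 18407} = \frac{\left(-26892 + \left(-79\right)^{2} - -316\right) + \left(-7 + \frac{10 \left(-4 + \frac{10}{3}\right)}{3}\right)^{2}}{19370 + 18407} = \frac{\left(-26892 + 6241 + 316\right) + \left(-7 + \frac{10}{3} \left(- \frac{2}{3}\right)\right)^{2}}{37777} = \left(-20335 + \left(-7 - \frac{20}{9}\right)^{2}\right) \frac{1}{37777} = \left(-20335 + \left(- \frac{83}{9}\right)^{2}\right) \frac{1}{37777} = \left(-20335 + \frac{6889}{81}\right) \frac{1}{37777} = \left(- \frac{1640246}{81}\right) \frac{1}{37777} = - \frac{1640246}{3059937}$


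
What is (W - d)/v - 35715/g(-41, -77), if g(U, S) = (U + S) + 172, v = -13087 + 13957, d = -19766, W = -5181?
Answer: -168247/261 ≈ -644.63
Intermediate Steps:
v = 870
g(U, S) = 172 + S + U (g(U, S) = (S + U) + 172 = 172 + S + U)
(W - d)/v - 35715/g(-41, -77) = (-5181 - 1*(-19766))/870 - 35715/(172 - 77 - 41) = (-5181 + 19766)*(1/870) - 35715/54 = 14585*(1/870) - 35715*1/54 = 2917/174 - 11905/18 = -168247/261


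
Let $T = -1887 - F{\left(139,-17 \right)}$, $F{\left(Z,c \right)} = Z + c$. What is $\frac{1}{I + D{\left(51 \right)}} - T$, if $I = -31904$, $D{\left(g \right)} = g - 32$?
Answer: $\frac{64056964}{31885} \approx 2009.0$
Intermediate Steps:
$D{\left(g \right)} = -32 + g$ ($D{\left(g \right)} = g - 32 = -32 + g$)
$T = -2009$ ($T = -1887 - \left(139 - 17\right) = -1887 - 122 = -2009$)
$\frac{1}{I + D{\left(51 \right)}} - T = \frac{1}{-31904 + \left(-32 + 51\right)} - -2009 = \frac{1}{-31904 + 19} + 2009 = \frac{1}{-31885} + 2009 = - \frac{1}{31885} + 2009 = \frac{64056964}{31885}$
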